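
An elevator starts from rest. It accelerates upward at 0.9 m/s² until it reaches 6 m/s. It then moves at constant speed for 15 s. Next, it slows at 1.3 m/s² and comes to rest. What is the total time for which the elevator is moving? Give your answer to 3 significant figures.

Phase 1 (accelerating): v₀ = 0 m/s, a = 0.9 m/s².
v = v₀ + at → t = (6 − 0) / 0.9 = 6.67 s
v² = v₀² + 2aΔx → Δx = (6² − 0²)/(2·0.9) = 20.0 m

Phase 2 (constant speed): v₀ = 6.00 m/s, a = 0 m/s².
v = v₀ + at = 6.00 + (0)(15) = 6.00 m/s
Δx = v₀t + ½at² = 6.00·15 + 0.5·0·15² = 90.0 m

Phase 3 (decelerating): v₀ = 6.00 m/s, a = -1.3 m/s².
v = v₀ + at → t = (0 − 6.00) / -1.3 = 4.62 s
v² = v₀² + 2aΔx → Δx = (0² − 6.00²)/(2·-1.3) = 13.8 m
Total time = 6.67 + 15.0 + 4.62 = 26.3 s

26.3 s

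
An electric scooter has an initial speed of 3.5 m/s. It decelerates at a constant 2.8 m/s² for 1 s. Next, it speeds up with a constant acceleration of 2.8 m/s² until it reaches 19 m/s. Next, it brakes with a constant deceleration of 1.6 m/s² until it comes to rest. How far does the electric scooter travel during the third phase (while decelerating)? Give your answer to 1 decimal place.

112.8 m

Phase 1 (decelerating): v₀ = 3.50 m/s, a = -2.8 m/s².
v = v₀ + at = 3.50 + (-2.8)(1) = 0.700 m/s
Δx = v₀t + ½at² = 3.50·1 + 0.5·-2.8·1² = 2.10 m

Phase 2 (accelerating): v₀ = 0.700 m/s, a = 2.8 m/s².
v = v₀ + at → t = (19 − 0.700) / 2.8 = 6.54 s
v² = v₀² + 2aΔx → Δx = (19² − 0.700²)/(2·2.8) = 64.4 m

Phase 3 (decelerating): v₀ = 19.0 m/s, a = -1.6 m/s².
v = v₀ + at → t = (0 − 19.0) / -1.6 = 11.9 s
v² = v₀² + 2aΔx → Δx = (0² − 19.0²)/(2·-1.6) = 113 m
Distance in phase 3 = 113 m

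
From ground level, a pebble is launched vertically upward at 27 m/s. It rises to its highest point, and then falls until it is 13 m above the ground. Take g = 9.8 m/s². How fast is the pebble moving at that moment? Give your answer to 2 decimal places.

Phase 1 (rising): v₀ = 27.0 m/s, a = -9.8 m/s².
v = v₀ + at → t = (0 − 27.0) / -9.8 = 2.76 s
v² = v₀² + 2aΔx → Δx = (0² − 27.0²)/(2·-9.8) = 37.2 m

Phase 2 (falling): v₀ = 0 m/s, a = -9.8 m/s².
Falls 24.2 m from rest: t = √(2·24.2/9.8) = 2.22 s; v = g·t = 21.8 m/s.
Final speed = 21.8 m/s

21.78 m/s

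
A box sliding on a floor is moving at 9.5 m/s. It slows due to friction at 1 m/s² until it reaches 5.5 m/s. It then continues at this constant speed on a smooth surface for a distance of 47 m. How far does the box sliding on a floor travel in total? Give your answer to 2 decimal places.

Phase 1 (decelerating): v₀ = 9.50 m/s, a = -1 m/s².
v = v₀ + at → t = (5.5 − 9.50) / -1 = 4.00 s
v² = v₀² + 2aΔx → Δx = (5.5² − 9.50²)/(2·-1) = 30.0 m

Phase 2 (constant speed): v₀ = 5.50 m/s, a = 0 m/s².
Constant speed: t = d/v = 47/5.50 = 8.55 s
Total distance = 30.0 + 47.0 = 77.0 m

77.00 m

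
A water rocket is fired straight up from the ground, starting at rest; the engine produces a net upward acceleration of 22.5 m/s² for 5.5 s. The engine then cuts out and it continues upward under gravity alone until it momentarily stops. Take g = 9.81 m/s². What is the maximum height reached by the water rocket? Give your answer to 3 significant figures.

Phase 1 (powered ascent): v₀ = 0 m/s, a = 22.5 m/s².
v = v₀ + at = 0 + (22.5)(5.5) = 124 m/s
Δx = v₀t + ½at² = 0·5.5 + 0.5·22.5·5.5² = 340 m

Phase 2 (coasting upward): v₀ = 124 m/s, a = -9.81 m/s².
v = v₀ + at → t = (0 − 124) / -9.81 = 12.6 s
v² = v₀² + 2aΔx → Δx = (0² − 124²)/(2·-9.81) = 781 m
Maximum height = 340 + 781 = 1120 m

1120 m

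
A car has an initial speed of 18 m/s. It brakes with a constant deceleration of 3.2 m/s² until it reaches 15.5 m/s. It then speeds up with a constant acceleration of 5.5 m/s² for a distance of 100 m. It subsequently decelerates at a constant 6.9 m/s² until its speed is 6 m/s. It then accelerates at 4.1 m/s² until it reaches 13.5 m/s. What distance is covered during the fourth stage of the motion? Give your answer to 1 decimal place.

Phase 1 (decelerating): v₀ = 18.0 m/s, a = -3.2 m/s².
v = v₀ + at → t = (15.5 − 18.0) / -3.2 = 0.781 s
v² = v₀² + 2aΔx → Δx = (15.5² − 18.0²)/(2·-3.2) = 13.1 m

Phase 2 (accelerating): v₀ = 15.5 m/s, a = 5.5 m/s².
v² = v₀² + 2aΔx = 15.5² + 2·5.5·100 = 1340 → v = 36.6 m/s
t = (v − v₀)/a = (36.6 − 15.5)/5.5 = 3.84 s

Phase 3 (decelerating): v₀ = 36.6 m/s, a = -6.9 m/s².
v = v₀ + at → t = (6 − 36.6) / -6.9 = 4.44 s
v² = v₀² + 2aΔx → Δx = (6² − 36.6²)/(2·-6.9) = 94.5 m

Phase 4 (accelerating): v₀ = 6.00 m/s, a = 4.1 m/s².
v = v₀ + at → t = (13.5 − 6.00) / 4.1 = 1.83 s
v² = v₀² + 2aΔx → Δx = (13.5² − 6.00²)/(2·4.1) = 17.8 m
Distance in phase 4 = 17.8 m

17.8 m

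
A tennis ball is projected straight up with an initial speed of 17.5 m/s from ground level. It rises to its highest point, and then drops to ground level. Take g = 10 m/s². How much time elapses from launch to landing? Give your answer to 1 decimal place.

3.5 s

Phase 1 (rising): v₀ = 17.5 m/s, a = -10 m/s².
v = v₀ + at → t = (0 − 17.5) / -10 = 1.75 s
v² = v₀² + 2aΔx → Δx = (0² − 17.5²)/(2·-10) = 15.3 m

Phase 2 (falling): v₀ = 0 m/s, a = -10 m/s².
Falls 15.3 m from rest: t = √(2·15.3/10) = 1.75 s; v = g·t = 17.5 m/s.
Total time = 1.75 + 1.75 = 3.50 s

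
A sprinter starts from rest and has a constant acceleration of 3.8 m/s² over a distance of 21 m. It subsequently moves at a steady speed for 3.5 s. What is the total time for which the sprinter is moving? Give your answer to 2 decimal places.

6.82 s

Phase 1 (accelerating): v₀ = 0 m/s, a = 3.8 m/s².
v² = v₀² + 2aΔx = 0² + 2·3.8·21 = 160 → v = 12.6 m/s
t = (v − v₀)/a = (12.6 − 0)/3.8 = 3.32 s

Phase 2 (constant speed): v₀ = 12.6 m/s, a = 0 m/s².
v = v₀ + at = 12.6 + (0)(3.5) = 12.6 m/s
Δx = v₀t + ½at² = 12.6·3.5 + 0.5·0·3.5² = 44.2 m
Total time = 3.32 + 3.50 = 6.82 s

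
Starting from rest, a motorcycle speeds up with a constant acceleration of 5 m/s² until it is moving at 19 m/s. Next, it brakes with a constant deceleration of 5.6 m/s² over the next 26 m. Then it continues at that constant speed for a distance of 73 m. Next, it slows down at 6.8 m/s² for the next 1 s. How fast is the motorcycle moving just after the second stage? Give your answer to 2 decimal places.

8.35 m/s

Phase 1 (accelerating): v₀ = 0 m/s, a = 5 m/s².
v = v₀ + at → t = (19 − 0) / 5 = 3.80 s
v² = v₀² + 2aΔx → Δx = (19² − 0²)/(2·5) = 36.1 m

Phase 2 (decelerating): v₀ = 19.0 m/s, a = -5.6 m/s².
v² = v₀² + 2aΔx = 19.0² + 2·-5.6·26 = 69.8 → v = 8.35 m/s
t = (v − v₀)/a = (8.35 − 19.0)/-5.6 = 1.90 s
Speed at end of phase 2 = 8.35 m/s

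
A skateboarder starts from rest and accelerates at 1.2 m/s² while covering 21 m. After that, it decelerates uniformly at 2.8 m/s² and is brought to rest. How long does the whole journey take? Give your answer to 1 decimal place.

8.5 s

Phase 1 (accelerating): v₀ = 0 m/s, a = 1.2 m/s².
v² = v₀² + 2aΔx = 0² + 2·1.2·21 = 50.4 → v = 7.10 m/s
t = (v − v₀)/a = (7.10 − 0)/1.2 = 5.92 s

Phase 2 (decelerating): v₀ = 7.10 m/s, a = -2.8 m/s².
v = v₀ + at → t = (0 − 7.10) / -2.8 = 2.54 s
v² = v₀² + 2aΔx → Δx = (0² − 7.10²)/(2·-2.8) = 9.00 m
Total time = 5.92 + 2.54 = 8.45 s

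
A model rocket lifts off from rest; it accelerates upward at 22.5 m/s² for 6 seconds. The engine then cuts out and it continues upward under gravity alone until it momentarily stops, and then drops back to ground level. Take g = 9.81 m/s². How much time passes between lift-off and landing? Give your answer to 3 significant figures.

36.3 s

Phase 1 (powered ascent): v₀ = 0 m/s, a = 22.5 m/s².
v = v₀ + at = 0 + (22.5)(6) = 135 m/s
Δx = v₀t + ½at² = 0·6 + 0.5·22.5·6² = 405 m

Phase 2 (coasting upward): v₀ = 135 m/s, a = -9.81 m/s².
v = v₀ + at → t = (0 − 135) / -9.81 = 13.8 s
v² = v₀² + 2aΔx → Δx = (0² − 135²)/(2·-9.81) = 929 m

Phase 3 (free fall): v₀ = 0 m/s, a = -9.81 m/s².
Falls 1330 m from rest: t = √(2·1330/9.81) = 16.5 s; v = g·t = 162 m/s.
Total time = 6.00 + 13.8 + 16.5 = 36.3 s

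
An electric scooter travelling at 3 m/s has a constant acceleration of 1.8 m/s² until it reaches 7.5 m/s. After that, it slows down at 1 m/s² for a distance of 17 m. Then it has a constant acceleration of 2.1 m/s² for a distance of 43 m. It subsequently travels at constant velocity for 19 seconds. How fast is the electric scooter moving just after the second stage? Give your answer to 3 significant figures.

4.72 m/s

Phase 1 (accelerating): v₀ = 3.00 m/s, a = 1.8 m/s².
v = v₀ + at → t = (7.5 − 3.00) / 1.8 = 2.50 s
v² = v₀² + 2aΔx → Δx = (7.5² − 3.00²)/(2·1.8) = 13.1 m

Phase 2 (decelerating): v₀ = 7.50 m/s, a = -1 m/s².
v² = v₀² + 2aΔx = 7.50² + 2·-1·17 = 22.2 → v = 4.72 m/s
t = (v − v₀)/a = (4.72 − 7.50)/-1 = 2.78 s
Speed at end of phase 2 = 4.72 m/s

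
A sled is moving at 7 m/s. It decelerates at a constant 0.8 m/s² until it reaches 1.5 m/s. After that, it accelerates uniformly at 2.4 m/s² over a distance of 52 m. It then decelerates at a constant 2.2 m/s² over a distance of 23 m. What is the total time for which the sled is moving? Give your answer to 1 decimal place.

14.5 s

Phase 1 (decelerating): v₀ = 7.00 m/s, a = -0.8 m/s².
v = v₀ + at → t = (1.5 − 7.00) / -0.8 = 6.88 s
v² = v₀² + 2aΔx → Δx = (1.5² − 7.00²)/(2·-0.8) = 29.2 m

Phase 2 (accelerating): v₀ = 1.50 m/s, a = 2.4 m/s².
v² = v₀² + 2aΔx = 1.50² + 2·2.4·52 = 252 → v = 15.9 m/s
t = (v − v₀)/a = (15.9 − 1.50)/2.4 = 5.99 s

Phase 3 (decelerating): v₀ = 15.9 m/s, a = -2.2 m/s².
v² = v₀² + 2aΔx = 15.9² + 2·-2.2·23 = 151 → v = 12.3 m/s
t = (v − v₀)/a = (12.3 − 15.9)/-2.2 = 1.63 s
Total time = 6.88 + 5.99 + 1.63 = 14.5 s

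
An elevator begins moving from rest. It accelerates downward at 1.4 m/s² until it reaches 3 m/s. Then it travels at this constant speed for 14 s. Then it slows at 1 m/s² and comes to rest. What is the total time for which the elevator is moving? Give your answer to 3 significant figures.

19.1 s

Phase 1 (accelerating): v₀ = 0 m/s, a = 1.4 m/s².
v = v₀ + at → t = (3 − 0) / 1.4 = 2.14 s
v² = v₀² + 2aΔx → Δx = (3² − 0²)/(2·1.4) = 3.21 m

Phase 2 (constant speed): v₀ = 3.00 m/s, a = 0 m/s².
v = v₀ + at = 3.00 + (0)(14) = 3.00 m/s
Δx = v₀t + ½at² = 3.00·14 + 0.5·0·14² = 42.0 m

Phase 3 (decelerating): v₀ = 3.00 m/s, a = -1 m/s².
v = v₀ + at → t = (0 − 3.00) / -1 = 3.00 s
v² = v₀² + 2aΔx → Δx = (0² − 3.00²)/(2·-1) = 4.50 m
Total time = 2.14 + 14.0 + 3.00 = 19.1 s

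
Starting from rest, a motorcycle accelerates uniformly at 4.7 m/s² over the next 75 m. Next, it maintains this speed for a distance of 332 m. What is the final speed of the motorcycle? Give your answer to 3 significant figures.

26.6 m/s

Phase 1 (accelerating): v₀ = 0 m/s, a = 4.7 m/s².
v² = v₀² + 2aΔx = 0² + 2·4.7·75 = 705 → v = 26.6 m/s
t = (v − v₀)/a = (26.6 − 0)/4.7 = 5.65 s

Phase 2 (constant speed): v₀ = 26.6 m/s, a = 0 m/s².
Constant speed: t = d/v = 332/26.6 = 12.5 s
Final speed = 26.6 m/s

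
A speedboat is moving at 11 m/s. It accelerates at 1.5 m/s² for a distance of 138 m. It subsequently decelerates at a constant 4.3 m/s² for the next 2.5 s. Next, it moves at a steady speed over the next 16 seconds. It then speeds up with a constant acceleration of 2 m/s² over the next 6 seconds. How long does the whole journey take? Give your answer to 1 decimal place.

Phase 1 (accelerating): v₀ = 11.0 m/s, a = 1.5 m/s².
v² = v₀² + 2aΔx = 11.0² + 2·1.5·138 = 535 → v = 23.1 m/s
t = (v − v₀)/a = (23.1 − 11.0)/1.5 = 8.09 s

Phase 2 (decelerating): v₀ = 23.1 m/s, a = -4.3 m/s².
v = v₀ + at = 23.1 + (-4.3)(2.5) = 12.4 m/s
Δx = v₀t + ½at² = 23.1·2.5 + 0.5·-4.3·2.5² = 44.4 m

Phase 3 (constant speed): v₀ = 12.4 m/s, a = 0 m/s².
v = v₀ + at = 12.4 + (0)(16) = 12.4 m/s
Δx = v₀t + ½at² = 12.4·16 + 0.5·0·16² = 198 m

Phase 4 (accelerating): v₀ = 12.4 m/s, a = 2 m/s².
v = v₀ + at = 12.4 + (2)(6) = 24.4 m/s
Δx = v₀t + ½at² = 12.4·6 + 0.5·2·6² = 110 m
Total time = 8.09 + 2.50 + 16.0 + 6.00 = 32.6 s

32.6 s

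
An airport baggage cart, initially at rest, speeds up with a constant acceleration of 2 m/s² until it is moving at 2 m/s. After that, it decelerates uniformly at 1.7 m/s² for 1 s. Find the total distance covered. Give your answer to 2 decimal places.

Phase 1 (accelerating): v₀ = 0 m/s, a = 2 m/s².
v = v₀ + at → t = (2 − 0) / 2 = 1.00 s
v² = v₀² + 2aΔx → Δx = (2² − 0²)/(2·2) = 1.00 m

Phase 2 (decelerating): v₀ = 2.00 m/s, a = -1.7 m/s².
v = v₀ + at = 2.00 + (-1.7)(1) = 0.300 m/s
Δx = v₀t + ½at² = 2.00·1 + 0.5·-1.7·1² = 1.15 m
Total distance = 1.00 + 1.15 = 2.15 m

2.15 m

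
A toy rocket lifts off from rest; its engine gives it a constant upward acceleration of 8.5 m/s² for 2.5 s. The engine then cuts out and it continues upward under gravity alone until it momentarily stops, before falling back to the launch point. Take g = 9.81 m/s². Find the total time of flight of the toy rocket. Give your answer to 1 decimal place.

7.8 s

Phase 1 (powered ascent): v₀ = 0 m/s, a = 8.5 m/s².
v = v₀ + at = 0 + (8.5)(2.5) = 21.2 m/s
Δx = v₀t + ½at² = 0·2.5 + 0.5·8.5·2.5² = 26.6 m

Phase 2 (coasting upward): v₀ = 21.2 m/s, a = -9.81 m/s².
v = v₀ + at → t = (0 − 21.2) / -9.81 = 2.17 s
v² = v₀² + 2aΔx → Δx = (0² − 21.2²)/(2·-9.81) = 23.0 m

Phase 3 (free fall): v₀ = 0 m/s, a = -9.81 m/s².
Falls 49.6 m from rest: t = √(2·49.6/9.81) = 3.18 s; v = g·t = 31.2 m/s.
Total time = 2.50 + 2.17 + 3.18 = 7.85 s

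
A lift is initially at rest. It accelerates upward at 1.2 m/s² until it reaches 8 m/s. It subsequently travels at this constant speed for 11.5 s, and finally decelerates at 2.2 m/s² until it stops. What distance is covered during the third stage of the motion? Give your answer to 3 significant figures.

14.5 m

Phase 1 (accelerating): v₀ = 0 m/s, a = 1.2 m/s².
v = v₀ + at → t = (8 − 0) / 1.2 = 6.67 s
v² = v₀² + 2aΔx → Δx = (8² − 0²)/(2·1.2) = 26.7 m

Phase 2 (constant speed): v₀ = 8.00 m/s, a = 0 m/s².
v = v₀ + at = 8.00 + (0)(11.5) = 8.00 m/s
Δx = v₀t + ½at² = 8.00·11.5 + 0.5·0·11.5² = 92.0 m

Phase 3 (decelerating): v₀ = 8.00 m/s, a = -2.2 m/s².
v = v₀ + at → t = (0 − 8.00) / -2.2 = 3.64 s
v² = v₀² + 2aΔx → Δx = (0² − 8.00²)/(2·-2.2) = 14.5 m
Distance in phase 3 = 14.5 m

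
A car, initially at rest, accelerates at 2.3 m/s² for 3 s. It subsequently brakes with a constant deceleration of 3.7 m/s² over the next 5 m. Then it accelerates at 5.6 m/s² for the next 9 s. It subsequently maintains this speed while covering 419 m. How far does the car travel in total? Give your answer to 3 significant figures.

Phase 1 (accelerating): v₀ = 0 m/s, a = 2.3 m/s².
v = v₀ + at = 0 + (2.3)(3) = 6.90 m/s
Δx = v₀t + ½at² = 0·3 + 0.5·2.3·3² = 10.3 m

Phase 2 (decelerating): v₀ = 6.90 m/s, a = -3.7 m/s².
v² = v₀² + 2aΔx = 6.90² + 2·-3.7·5 = 10.6 → v = 3.26 m/s
t = (v − v₀)/a = (3.26 − 6.90)/-3.7 = 0.985 s

Phase 3 (accelerating): v₀ = 3.26 m/s, a = 5.6 m/s².
v = v₀ + at = 3.26 + (5.6)(9) = 53.7 m/s
Δx = v₀t + ½at² = 3.26·9 + 0.5·5.6·9² = 256 m

Phase 4 (constant speed): v₀ = 53.7 m/s, a = 0 m/s².
Constant speed: t = d/v = 419/53.7 = 7.81 s
Total distance = 10.3 + 5.00 + 256 + 419 = 690 m

690 m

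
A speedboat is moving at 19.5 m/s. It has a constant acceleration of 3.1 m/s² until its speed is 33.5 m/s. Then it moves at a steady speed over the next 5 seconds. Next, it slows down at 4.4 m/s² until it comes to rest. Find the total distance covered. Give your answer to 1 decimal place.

Phase 1 (accelerating): v₀ = 19.5 m/s, a = 3.1 m/s².
v = v₀ + at → t = (33.5 − 19.5) / 3.1 = 4.52 s
v² = v₀² + 2aΔx → Δx = (33.5² − 19.5²)/(2·3.1) = 120 m

Phase 2 (constant speed): v₀ = 33.5 m/s, a = 0 m/s².
v = v₀ + at = 33.5 + (0)(5) = 33.5 m/s
Δx = v₀t + ½at² = 33.5·5 + 0.5·0·5² = 168 m

Phase 3 (decelerating): v₀ = 33.5 m/s, a = -4.4 m/s².
v = v₀ + at → t = (0 − 33.5) / -4.4 = 7.61 s
v² = v₀² + 2aΔx → Δx = (0² − 33.5²)/(2·-4.4) = 128 m
Total distance = 120 + 168 + 128 = 415 m

414.7 m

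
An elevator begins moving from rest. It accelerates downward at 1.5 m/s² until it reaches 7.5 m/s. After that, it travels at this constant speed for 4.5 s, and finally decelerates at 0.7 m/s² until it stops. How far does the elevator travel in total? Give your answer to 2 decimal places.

Phase 1 (accelerating): v₀ = 0 m/s, a = 1.5 m/s².
v = v₀ + at → t = (7.5 − 0) / 1.5 = 5.00 s
v² = v₀² + 2aΔx → Δx = (7.5² − 0²)/(2·1.5) = 18.8 m

Phase 2 (constant speed): v₀ = 7.50 m/s, a = 0 m/s².
v = v₀ + at = 7.50 + (0)(4.5) = 7.50 m/s
Δx = v₀t + ½at² = 7.50·4.5 + 0.5·0·4.5² = 33.8 m

Phase 3 (decelerating): v₀ = 7.50 m/s, a = -0.7 m/s².
v = v₀ + at → t = (0 − 7.50) / -0.7 = 10.7 s
v² = v₀² + 2aΔx → Δx = (0² − 7.50²)/(2·-0.7) = 40.2 m
Total distance = 18.8 + 33.8 + 40.2 = 92.7 m

92.68 m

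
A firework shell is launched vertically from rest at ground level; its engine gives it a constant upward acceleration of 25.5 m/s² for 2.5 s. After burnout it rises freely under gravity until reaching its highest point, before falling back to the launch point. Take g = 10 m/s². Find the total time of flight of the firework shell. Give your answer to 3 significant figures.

16.4 s

Phase 1 (powered ascent): v₀ = 0 m/s, a = 25.5 m/s².
v = v₀ + at = 0 + (25.5)(2.5) = 63.8 m/s
Δx = v₀t + ½at² = 0·2.5 + 0.5·25.5·2.5² = 79.7 m

Phase 2 (coasting upward): v₀ = 63.8 m/s, a = -10 m/s².
v = v₀ + at → t = (0 − 63.8) / -10 = 6.38 s
v² = v₀² + 2aΔx → Δx = (0² − 63.8²)/(2·-10) = 203 m

Phase 3 (free fall): v₀ = 0 m/s, a = -10 m/s².
Falls 283 m from rest: t = √(2·283/10) = 7.52 s; v = g·t = 75.2 m/s.
Total time = 2.50 + 6.38 + 7.52 = 16.4 s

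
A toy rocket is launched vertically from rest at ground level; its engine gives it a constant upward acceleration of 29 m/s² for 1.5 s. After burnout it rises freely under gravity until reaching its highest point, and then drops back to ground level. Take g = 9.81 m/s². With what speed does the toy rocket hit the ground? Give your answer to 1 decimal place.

Phase 1 (powered ascent): v₀ = 0 m/s, a = 29 m/s².
v = v₀ + at = 0 + (29)(1.5) = 43.5 m/s
Δx = v₀t + ½at² = 0·1.5 + 0.5·29·1.5² = 32.6 m

Phase 2 (coasting upward): v₀ = 43.5 m/s, a = -9.81 m/s².
v = v₀ + at → t = (0 − 43.5) / -9.81 = 4.43 s
v² = v₀² + 2aΔx → Δx = (0² − 43.5²)/(2·-9.81) = 96.4 m

Phase 3 (free fall): v₀ = 0 m/s, a = -9.81 m/s².
Falls 129 m from rest: t = √(2·129/9.81) = 5.13 s; v = g·t = 50.3 m/s.
Impact speed = 50.3 m/s

50.3 m/s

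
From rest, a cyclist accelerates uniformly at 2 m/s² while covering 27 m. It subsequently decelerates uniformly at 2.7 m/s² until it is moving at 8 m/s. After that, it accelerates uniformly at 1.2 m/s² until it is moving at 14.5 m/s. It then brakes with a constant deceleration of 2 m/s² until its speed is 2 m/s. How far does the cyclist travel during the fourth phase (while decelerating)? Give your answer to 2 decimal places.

51.56 m

Phase 1 (accelerating): v₀ = 0 m/s, a = 2 m/s².
v² = v₀² + 2aΔx = 0² + 2·2·27 = 108 → v = 10.4 m/s
t = (v − v₀)/a = (10.4 − 0)/2 = 5.20 s

Phase 2 (decelerating): v₀ = 10.4 m/s, a = -2.7 m/s².
v = v₀ + at → t = (8 − 10.4) / -2.7 = 0.886 s
v² = v₀² + 2aΔx → Δx = (8² − 10.4²)/(2·-2.7) = 8.15 m

Phase 3 (accelerating): v₀ = 8.00 m/s, a = 1.2 m/s².
v = v₀ + at → t = (14.5 − 8.00) / 1.2 = 5.42 s
v² = v₀² + 2aΔx → Δx = (14.5² − 8.00²)/(2·1.2) = 60.9 m

Phase 4 (decelerating): v₀ = 14.5 m/s, a = -2 m/s².
v = v₀ + at → t = (2 − 14.5) / -2 = 6.25 s
v² = v₀² + 2aΔx → Δx = (2² − 14.5²)/(2·-2) = 51.6 m
Distance in phase 4 = 51.6 m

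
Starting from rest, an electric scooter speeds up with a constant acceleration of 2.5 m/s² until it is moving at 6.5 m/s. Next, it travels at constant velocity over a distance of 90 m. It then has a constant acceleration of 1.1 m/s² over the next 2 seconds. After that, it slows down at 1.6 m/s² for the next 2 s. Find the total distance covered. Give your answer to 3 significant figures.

Phase 1 (accelerating): v₀ = 0 m/s, a = 2.5 m/s².
v = v₀ + at → t = (6.5 − 0) / 2.5 = 2.60 s
v² = v₀² + 2aΔx → Δx = (6.5² − 0²)/(2·2.5) = 8.45 m

Phase 2 (constant speed): v₀ = 6.50 m/s, a = 0 m/s².
Constant speed: t = d/v = 90/6.50 = 13.8 s

Phase 3 (accelerating): v₀ = 6.50 m/s, a = 1.1 m/s².
v = v₀ + at = 6.50 + (1.1)(2) = 8.70 m/s
Δx = v₀t + ½at² = 6.50·2 + 0.5·1.1·2² = 15.2 m

Phase 4 (decelerating): v₀ = 8.70 m/s, a = -1.6 m/s².
v = v₀ + at = 8.70 + (-1.6)(2) = 5.50 m/s
Δx = v₀t + ½at² = 8.70·2 + 0.5·-1.6·2² = 14.2 m
Total distance = 8.45 + 90.0 + 15.2 + 14.2 = 128 m

128 m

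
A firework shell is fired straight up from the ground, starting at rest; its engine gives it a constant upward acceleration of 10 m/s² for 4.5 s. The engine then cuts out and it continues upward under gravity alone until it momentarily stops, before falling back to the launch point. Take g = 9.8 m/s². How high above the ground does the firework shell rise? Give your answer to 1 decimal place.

204.6 m

Phase 1 (powered ascent): v₀ = 0 m/s, a = 10 m/s².
v = v₀ + at = 0 + (10)(4.5) = 45.0 m/s
Δx = v₀t + ½at² = 0·4.5 + 0.5·10·4.5² = 101 m

Phase 2 (coasting upward): v₀ = 45.0 m/s, a = -9.8 m/s².
v = v₀ + at → t = (0 − 45.0) / -9.8 = 4.59 s
v² = v₀² + 2aΔx → Δx = (0² − 45.0²)/(2·-9.8) = 103 m
Maximum height = 101 + 103 = 205 m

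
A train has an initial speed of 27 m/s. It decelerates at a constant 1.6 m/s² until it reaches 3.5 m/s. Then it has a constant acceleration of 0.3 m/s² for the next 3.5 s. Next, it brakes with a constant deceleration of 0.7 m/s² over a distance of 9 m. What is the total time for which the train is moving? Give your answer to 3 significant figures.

20.6 s

Phase 1 (decelerating): v₀ = 27.0 m/s, a = -1.6 m/s².
v = v₀ + at → t = (3.5 − 27.0) / -1.6 = 14.7 s
v² = v₀² + 2aΔx → Δx = (3.5² − 27.0²)/(2·-1.6) = 224 m

Phase 2 (accelerating): v₀ = 3.50 m/s, a = 0.3 m/s².
v = v₀ + at = 3.50 + (0.3)(3.5) = 4.55 m/s
Δx = v₀t + ½at² = 3.50·3.5 + 0.5·0.3·3.5² = 14.1 m

Phase 3 (decelerating): v₀ = 4.55 m/s, a = -0.7 m/s².
v² = v₀² + 2aΔx = 4.55² + 2·-0.7·9 = 8.10 → v = 2.85 m/s
t = (v − v₀)/a = (2.85 − 4.55)/-0.7 = 2.43 s
Total time = 14.7 + 3.50 + 2.43 = 20.6 s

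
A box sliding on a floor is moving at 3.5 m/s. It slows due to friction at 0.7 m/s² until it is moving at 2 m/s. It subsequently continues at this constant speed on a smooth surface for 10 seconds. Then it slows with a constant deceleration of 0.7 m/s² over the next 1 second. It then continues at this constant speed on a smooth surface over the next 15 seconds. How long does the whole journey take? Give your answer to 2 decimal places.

Phase 1 (decelerating): v₀ = 3.50 m/s, a = -0.7 m/s².
v = v₀ + at → t = (2 − 3.50) / -0.7 = 2.14 s
v² = v₀² + 2aΔx → Δx = (2² − 3.50²)/(2·-0.7) = 5.89 m

Phase 2 (constant speed): v₀ = 2.00 m/s, a = 0 m/s².
v = v₀ + at = 2.00 + (0)(10) = 2.00 m/s
Δx = v₀t + ½at² = 2.00·10 + 0.5·0·10² = 20.0 m

Phase 3 (decelerating): v₀ = 2.00 m/s, a = -0.7 m/s².
v = v₀ + at = 2.00 + (-0.7)(1) = 1.30 m/s
Δx = v₀t + ½at² = 2.00·1 + 0.5·-0.7·1² = 1.65 m

Phase 4 (constant speed): v₀ = 1.30 m/s, a = 0 m/s².
v = v₀ + at = 1.30 + (0)(15) = 1.30 m/s
Δx = v₀t + ½at² = 1.30·15 + 0.5·0·15² = 19.5 m
Total time = 2.14 + 10.0 + 1.00 + 15.0 = 28.1 s

28.14 s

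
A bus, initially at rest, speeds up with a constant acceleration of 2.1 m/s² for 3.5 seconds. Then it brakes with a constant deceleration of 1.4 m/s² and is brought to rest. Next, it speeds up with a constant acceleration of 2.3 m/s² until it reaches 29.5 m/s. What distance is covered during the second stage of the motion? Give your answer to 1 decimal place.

19.3 m

Phase 1 (accelerating): v₀ = 0 m/s, a = 2.1 m/s².
v = v₀ + at = 0 + (2.1)(3.5) = 7.35 m/s
Δx = v₀t + ½at² = 0·3.5 + 0.5·2.1·3.5² = 12.9 m

Phase 2 (decelerating): v₀ = 7.35 m/s, a = -1.4 m/s².
v = v₀ + at → t = (0 − 7.35) / -1.4 = 5.25 s
v² = v₀² + 2aΔx → Δx = (0² − 7.35²)/(2·-1.4) = 19.3 m
Distance in phase 2 = 19.3 m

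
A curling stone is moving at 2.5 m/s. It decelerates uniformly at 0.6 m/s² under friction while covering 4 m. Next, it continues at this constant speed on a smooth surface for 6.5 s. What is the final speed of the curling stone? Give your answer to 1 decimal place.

1.2 m/s

Phase 1 (decelerating): v₀ = 2.50 m/s, a = -0.6 m/s².
v² = v₀² + 2aΔx = 2.50² + 2·-0.6·4 = 1.45 → v = 1.20 m/s
t = (v − v₀)/a = (1.20 − 2.50)/-0.6 = 2.16 s

Phase 2 (constant speed): v₀ = 1.20 m/s, a = 0 m/s².
v = v₀ + at = 1.20 + (0)(6.5) = 1.20 m/s
Δx = v₀t + ½at² = 1.20·6.5 + 0.5·0·6.5² = 7.83 m
Final speed = 1.20 m/s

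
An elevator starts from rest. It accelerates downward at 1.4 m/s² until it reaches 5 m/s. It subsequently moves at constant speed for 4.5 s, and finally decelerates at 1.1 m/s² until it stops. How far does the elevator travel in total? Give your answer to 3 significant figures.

Phase 1 (accelerating): v₀ = 0 m/s, a = 1.4 m/s².
v = v₀ + at → t = (5 − 0) / 1.4 = 3.57 s
v² = v₀² + 2aΔx → Δx = (5² − 0²)/(2·1.4) = 8.93 m

Phase 2 (constant speed): v₀ = 5.00 m/s, a = 0 m/s².
v = v₀ + at = 5.00 + (0)(4.5) = 5.00 m/s
Δx = v₀t + ½at² = 5.00·4.5 + 0.5·0·4.5² = 22.5 m

Phase 3 (decelerating): v₀ = 5.00 m/s, a = -1.1 m/s².
v = v₀ + at → t = (0 − 5.00) / -1.1 = 4.55 s
v² = v₀² + 2aΔx → Δx = (0² − 5.00²)/(2·-1.1) = 11.4 m
Total distance = 8.93 + 22.5 + 11.4 = 42.8 m

42.8 m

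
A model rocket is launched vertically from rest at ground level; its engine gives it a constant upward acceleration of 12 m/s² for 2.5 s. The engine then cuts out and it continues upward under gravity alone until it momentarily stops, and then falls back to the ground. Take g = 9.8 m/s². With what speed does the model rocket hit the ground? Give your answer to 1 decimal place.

Phase 1 (powered ascent): v₀ = 0 m/s, a = 12 m/s².
v = v₀ + at = 0 + (12)(2.5) = 30.0 m/s
Δx = v₀t + ½at² = 0·2.5 + 0.5·12·2.5² = 37.5 m

Phase 2 (coasting upward): v₀ = 30.0 m/s, a = -9.8 m/s².
v = v₀ + at → t = (0 − 30.0) / -9.8 = 3.06 s
v² = v₀² + 2aΔx → Δx = (0² − 30.0²)/(2·-9.8) = 45.9 m

Phase 3 (free fall): v₀ = 0 m/s, a = -9.8 m/s².
Falls 83.4 m from rest: t = √(2·83.4/9.8) = 4.13 s; v = g·t = 40.4 m/s.
Impact speed = 40.4 m/s

40.4 m/s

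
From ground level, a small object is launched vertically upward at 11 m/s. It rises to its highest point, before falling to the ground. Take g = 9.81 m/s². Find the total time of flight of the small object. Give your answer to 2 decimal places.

2.24 s

Phase 1 (rising): v₀ = 11.0 m/s, a = -9.81 m/s².
v = v₀ + at → t = (0 − 11.0) / -9.81 = 1.12 s
v² = v₀² + 2aΔx → Δx = (0² − 11.0²)/(2·-9.81) = 6.17 m

Phase 2 (falling): v₀ = 0 m/s, a = -9.81 m/s².
Falls 6.17 m from rest: t = √(2·6.17/9.81) = 1.12 s; v = g·t = 11.0 m/s.
Total time = 1.12 + 1.12 = 2.24 s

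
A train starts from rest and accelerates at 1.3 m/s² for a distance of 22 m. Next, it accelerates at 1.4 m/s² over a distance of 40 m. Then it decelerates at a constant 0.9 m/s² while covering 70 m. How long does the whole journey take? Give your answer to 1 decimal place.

16.9 s

Phase 1 (accelerating): v₀ = 0 m/s, a = 1.3 m/s².
v² = v₀² + 2aΔx = 0² + 2·1.3·22 = 57.2 → v = 7.56 m/s
t = (v − v₀)/a = (7.56 − 0)/1.3 = 5.82 s

Phase 2 (accelerating): v₀ = 7.56 m/s, a = 1.4 m/s².
v² = v₀² + 2aΔx = 7.56² + 2·1.4·40 = 169 → v = 13.0 m/s
t = (v − v₀)/a = (13.0 − 7.56)/1.4 = 3.89 s

Phase 3 (decelerating): v₀ = 13.0 m/s, a = -0.9 m/s².
v² = v₀² + 2aΔx = 13.0² + 2·-0.9·70 = 43.2 → v = 6.57 m/s
t = (v − v₀)/a = (6.57 − 13.0)/-0.9 = 7.15 s
Total time = 5.82 + 3.89 + 7.15 = 16.9 s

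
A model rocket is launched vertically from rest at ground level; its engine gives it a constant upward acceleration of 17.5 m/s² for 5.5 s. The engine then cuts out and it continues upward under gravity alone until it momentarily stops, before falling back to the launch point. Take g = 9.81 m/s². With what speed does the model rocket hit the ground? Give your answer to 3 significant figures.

Phase 1 (powered ascent): v₀ = 0 m/s, a = 17.5 m/s².
v = v₀ + at = 0 + (17.5)(5.5) = 96.2 m/s
Δx = v₀t + ½at² = 0·5.5 + 0.5·17.5·5.5² = 265 m

Phase 2 (coasting upward): v₀ = 96.2 m/s, a = -9.81 m/s².
v = v₀ + at → t = (0 − 96.2) / -9.81 = 9.81 s
v² = v₀² + 2aΔx → Δx = (0² − 96.2²)/(2·-9.81) = 472 m

Phase 3 (free fall): v₀ = 0 m/s, a = -9.81 m/s².
Falls 737 m from rest: t = √(2·737/9.81) = 12.3 s; v = g·t = 120 m/s.
Impact speed = 120 m/s

120 m/s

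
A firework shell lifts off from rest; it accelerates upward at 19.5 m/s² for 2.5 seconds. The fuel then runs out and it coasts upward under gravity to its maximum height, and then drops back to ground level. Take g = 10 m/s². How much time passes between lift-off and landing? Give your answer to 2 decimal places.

Phase 1 (powered ascent): v₀ = 0 m/s, a = 19.5 m/s².
v = v₀ + at = 0 + (19.5)(2.5) = 48.8 m/s
Δx = v₀t + ½at² = 0·2.5 + 0.5·19.5·2.5² = 60.9 m

Phase 2 (coasting upward): v₀ = 48.8 m/s, a = -10 m/s².
v = v₀ + at → t = (0 − 48.8) / -10 = 4.88 s
v² = v₀² + 2aΔx → Δx = (0² − 48.8²)/(2·-10) = 119 m

Phase 3 (free fall): v₀ = 0 m/s, a = -10 m/s².
Falls 180 m from rest: t = √(2·180/10) = 6.00 s; v = g·t = 60.0 m/s.
Total time = 2.50 + 4.88 + 6.00 = 13.4 s

13.37 s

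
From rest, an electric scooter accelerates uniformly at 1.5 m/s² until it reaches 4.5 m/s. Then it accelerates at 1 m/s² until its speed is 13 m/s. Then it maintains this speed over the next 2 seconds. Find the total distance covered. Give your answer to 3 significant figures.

Phase 1 (accelerating): v₀ = 0 m/s, a = 1.5 m/s².
v = v₀ + at → t = (4.5 − 0) / 1.5 = 3.00 s
v² = v₀² + 2aΔx → Δx = (4.5² − 0²)/(2·1.5) = 6.75 m

Phase 2 (accelerating): v₀ = 4.50 m/s, a = 1 m/s².
v = v₀ + at → t = (13 − 4.50) / 1 = 8.50 s
v² = v₀² + 2aΔx → Δx = (13² − 4.50²)/(2·1) = 74.4 m

Phase 3 (constant speed): v₀ = 13.0 m/s, a = 0 m/s².
v = v₀ + at = 13.0 + (0)(2) = 13.0 m/s
Δx = v₀t + ½at² = 13.0·2 + 0.5·0·2² = 26.0 m
Total distance = 6.75 + 74.4 + 26.0 = 107 m

107 m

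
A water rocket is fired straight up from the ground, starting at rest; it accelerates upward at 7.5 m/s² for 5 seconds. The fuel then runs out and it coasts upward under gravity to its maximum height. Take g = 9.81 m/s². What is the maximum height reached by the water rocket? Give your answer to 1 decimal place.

165.4 m

Phase 1 (powered ascent): v₀ = 0 m/s, a = 7.5 m/s².
v = v₀ + at = 0 + (7.5)(5) = 37.5 m/s
Δx = v₀t + ½at² = 0·5 + 0.5·7.5·5² = 93.8 m

Phase 2 (coasting upward): v₀ = 37.5 m/s, a = -9.81 m/s².
v = v₀ + at → t = (0 − 37.5) / -9.81 = 3.82 s
v² = v₀² + 2aΔx → Δx = (0² − 37.5²)/(2·-9.81) = 71.7 m
Maximum height = 93.8 + 71.7 = 165 m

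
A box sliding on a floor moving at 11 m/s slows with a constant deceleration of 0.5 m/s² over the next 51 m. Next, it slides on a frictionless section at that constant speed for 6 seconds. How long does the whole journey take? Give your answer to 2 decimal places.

Phase 1 (decelerating): v₀ = 11.0 m/s, a = -0.5 m/s².
v² = v₀² + 2aΔx = 11.0² + 2·-0.5·51 = 70.0 → v = 8.37 m/s
t = (v − v₀)/a = (8.37 − 11.0)/-0.5 = 5.27 s

Phase 2 (constant speed): v₀ = 8.37 m/s, a = 0 m/s².
v = v₀ + at = 8.37 + (0)(6) = 8.37 m/s
Δx = v₀t + ½at² = 8.37·6 + 0.5·0·6² = 50.2 m
Total time = 5.27 + 6.00 = 11.3 s

11.27 s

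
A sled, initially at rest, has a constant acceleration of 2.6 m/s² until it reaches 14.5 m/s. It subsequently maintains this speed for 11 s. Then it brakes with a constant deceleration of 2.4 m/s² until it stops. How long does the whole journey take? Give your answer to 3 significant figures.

22.6 s

Phase 1 (accelerating): v₀ = 0 m/s, a = 2.6 m/s².
v = v₀ + at → t = (14.5 − 0) / 2.6 = 5.58 s
v² = v₀² + 2aΔx → Δx = (14.5² − 0²)/(2·2.6) = 40.4 m

Phase 2 (constant speed): v₀ = 14.5 m/s, a = 0 m/s².
v = v₀ + at = 14.5 + (0)(11) = 14.5 m/s
Δx = v₀t + ½at² = 14.5·11 + 0.5·0·11² = 160 m

Phase 3 (decelerating): v₀ = 14.5 m/s, a = -2.4 m/s².
v = v₀ + at → t = (0 − 14.5) / -2.4 = 6.04 s
v² = v₀² + 2aΔx → Δx = (0² − 14.5²)/(2·-2.4) = 43.8 m
Total time = 5.58 + 11.0 + 6.04 = 22.6 s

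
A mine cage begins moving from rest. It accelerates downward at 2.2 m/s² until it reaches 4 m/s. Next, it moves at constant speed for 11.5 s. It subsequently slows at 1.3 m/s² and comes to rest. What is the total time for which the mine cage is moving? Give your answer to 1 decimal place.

Phase 1 (accelerating): v₀ = 0 m/s, a = 2.2 m/s².
v = v₀ + at → t = (4 − 0) / 2.2 = 1.82 s
v² = v₀² + 2aΔx → Δx = (4² − 0²)/(2·2.2) = 3.64 m

Phase 2 (constant speed): v₀ = 4.00 m/s, a = 0 m/s².
v = v₀ + at = 4.00 + (0)(11.5) = 4.00 m/s
Δx = v₀t + ½at² = 4.00·11.5 + 0.5·0·11.5² = 46.0 m

Phase 3 (decelerating): v₀ = 4.00 m/s, a = -1.3 m/s².
v = v₀ + at → t = (0 − 4.00) / -1.3 = 3.08 s
v² = v₀² + 2aΔx → Δx = (0² − 4.00²)/(2·-1.3) = 6.15 m
Total time = 1.82 + 11.5 + 3.08 = 16.4 s

16.4 s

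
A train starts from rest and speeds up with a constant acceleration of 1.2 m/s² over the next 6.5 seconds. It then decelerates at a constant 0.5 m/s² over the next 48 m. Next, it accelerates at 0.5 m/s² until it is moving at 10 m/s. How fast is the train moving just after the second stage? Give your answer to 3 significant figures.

3.58 m/s

Phase 1 (accelerating): v₀ = 0 m/s, a = 1.2 m/s².
v = v₀ + at = 0 + (1.2)(6.5) = 7.80 m/s
Δx = v₀t + ½at² = 0·6.5 + 0.5·1.2·6.5² = 25.3 m

Phase 2 (decelerating): v₀ = 7.80 m/s, a = -0.5 m/s².
v² = v₀² + 2aΔx = 7.80² + 2·-0.5·48 = 12.8 → v = 3.58 m/s
t = (v − v₀)/a = (3.58 − 7.80)/-0.5 = 8.43 s
Speed at end of phase 2 = 3.58 m/s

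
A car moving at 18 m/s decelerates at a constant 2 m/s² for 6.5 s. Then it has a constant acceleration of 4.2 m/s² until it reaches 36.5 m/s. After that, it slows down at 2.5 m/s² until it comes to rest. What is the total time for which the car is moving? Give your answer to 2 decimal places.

28.60 s

Phase 1 (decelerating): v₀ = 18.0 m/s, a = -2 m/s².
v = v₀ + at = 18.0 + (-2)(6.5) = 5.00 m/s
Δx = v₀t + ½at² = 18.0·6.5 + 0.5·-2·6.5² = 74.8 m

Phase 2 (accelerating): v₀ = 5.00 m/s, a = 4.2 m/s².
v = v₀ + at → t = (36.5 − 5.00) / 4.2 = 7.50 s
v² = v₀² + 2aΔx → Δx = (36.5² − 5.00²)/(2·4.2) = 156 m

Phase 3 (decelerating): v₀ = 36.5 m/s, a = -2.5 m/s².
v = v₀ + at → t = (0 − 36.5) / -2.5 = 14.6 s
v² = v₀² + 2aΔx → Δx = (0² − 36.5²)/(2·-2.5) = 266 m
Total time = 6.50 + 7.50 + 14.6 = 28.6 s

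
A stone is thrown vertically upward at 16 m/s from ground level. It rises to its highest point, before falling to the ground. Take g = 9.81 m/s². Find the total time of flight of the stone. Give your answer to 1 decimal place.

Phase 1 (rising): v₀ = 16.0 m/s, a = -9.81 m/s².
v = v₀ + at → t = (0 − 16.0) / -9.81 = 1.63 s
v² = v₀² + 2aΔx → Δx = (0² − 16.0²)/(2·-9.81) = 13.0 m

Phase 2 (falling): v₀ = 0 m/s, a = -9.81 m/s².
Falls 13.0 m from rest: t = √(2·13.0/9.81) = 1.63 s; v = g·t = 16.0 m/s.
Total time = 1.63 + 1.63 = 3.26 s

3.3 s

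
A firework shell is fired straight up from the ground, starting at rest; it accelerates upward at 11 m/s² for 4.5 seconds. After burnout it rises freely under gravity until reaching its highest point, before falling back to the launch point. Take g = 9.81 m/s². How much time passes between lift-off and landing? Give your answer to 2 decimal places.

Phase 1 (powered ascent): v₀ = 0 m/s, a = 11 m/s².
v = v₀ + at = 0 + (11)(4.5) = 49.5 m/s
Δx = v₀t + ½at² = 0·4.5 + 0.5·11·4.5² = 111 m

Phase 2 (coasting upward): v₀ = 49.5 m/s, a = -9.81 m/s².
v = v₀ + at → t = (0 − 49.5) / -9.81 = 5.05 s
v² = v₀² + 2aΔx → Δx = (0² − 49.5²)/(2·-9.81) = 125 m

Phase 3 (free fall): v₀ = 0 m/s, a = -9.81 m/s².
Falls 236 m from rest: t = √(2·236/9.81) = 6.94 s; v = g·t = 68.1 m/s.
Total time = 4.50 + 5.05 + 6.94 = 16.5 s

16.49 s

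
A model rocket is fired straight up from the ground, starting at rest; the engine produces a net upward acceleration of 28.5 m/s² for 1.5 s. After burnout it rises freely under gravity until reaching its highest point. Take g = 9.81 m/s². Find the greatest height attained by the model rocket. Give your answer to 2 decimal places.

Phase 1 (powered ascent): v₀ = 0 m/s, a = 28.5 m/s².
v = v₀ + at = 0 + (28.5)(1.5) = 42.8 m/s
Δx = v₀t + ½at² = 0·1.5 + 0.5·28.5·1.5² = 32.1 m

Phase 2 (coasting upward): v₀ = 42.8 m/s, a = -9.81 m/s².
v = v₀ + at → t = (0 − 42.8) / -9.81 = 4.36 s
v² = v₀² + 2aΔx → Δx = (0² − 42.8²)/(2·-9.81) = 93.1 m
Maximum height = 32.1 + 93.1 = 125 m

125.21 m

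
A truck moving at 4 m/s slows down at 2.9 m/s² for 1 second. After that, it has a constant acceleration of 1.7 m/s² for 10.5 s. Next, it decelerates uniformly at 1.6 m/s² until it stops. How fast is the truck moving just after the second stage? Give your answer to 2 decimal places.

18.95 m/s

Phase 1 (decelerating): v₀ = 4.00 m/s, a = -2.9 m/s².
v = v₀ + at = 4.00 + (-2.9)(1) = 1.10 m/s
Δx = v₀t + ½at² = 4.00·1 + 0.5·-2.9·1² = 2.55 m

Phase 2 (accelerating): v₀ = 1.10 m/s, a = 1.7 m/s².
v = v₀ + at = 1.10 + (1.7)(10.5) = 18.9 m/s
Δx = v₀t + ½at² = 1.10·10.5 + 0.5·1.7·10.5² = 105 m
Speed at end of phase 2 = 18.9 m/s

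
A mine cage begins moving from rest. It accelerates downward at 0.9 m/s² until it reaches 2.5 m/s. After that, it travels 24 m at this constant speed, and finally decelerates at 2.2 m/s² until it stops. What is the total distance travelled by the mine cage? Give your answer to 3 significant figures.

Phase 1 (accelerating): v₀ = 0 m/s, a = 0.9 m/s².
v = v₀ + at → t = (2.5 − 0) / 0.9 = 2.78 s
v² = v₀² + 2aΔx → Δx = (2.5² − 0²)/(2·0.9) = 3.47 m

Phase 2 (constant speed): v₀ = 2.50 m/s, a = 0 m/s².
Constant speed: t = d/v = 24/2.50 = 9.60 s

Phase 3 (decelerating): v₀ = 2.50 m/s, a = -2.2 m/s².
v = v₀ + at → t = (0 − 2.50) / -2.2 = 1.14 s
v² = v₀² + 2aΔx → Δx = (0² − 2.50²)/(2·-2.2) = 1.42 m
Total distance = 3.47 + 24.0 + 1.42 = 28.9 m

28.9 m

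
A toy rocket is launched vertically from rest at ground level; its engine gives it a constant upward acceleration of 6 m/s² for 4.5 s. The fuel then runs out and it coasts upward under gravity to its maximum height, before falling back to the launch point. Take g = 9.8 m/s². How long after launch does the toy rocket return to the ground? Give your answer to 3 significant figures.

11.7 s

Phase 1 (powered ascent): v₀ = 0 m/s, a = 6 m/s².
v = v₀ + at = 0 + (6)(4.5) = 27.0 m/s
Δx = v₀t + ½at² = 0·4.5 + 0.5·6·4.5² = 60.8 m

Phase 2 (coasting upward): v₀ = 27.0 m/s, a = -9.8 m/s².
v = v₀ + at → t = (0 − 27.0) / -9.8 = 2.76 s
v² = v₀² + 2aΔx → Δx = (0² − 27.0²)/(2·-9.8) = 37.2 m

Phase 3 (free fall): v₀ = 0 m/s, a = -9.8 m/s².
Falls 97.9 m from rest: t = √(2·97.9/9.8) = 4.47 s; v = g·t = 43.8 m/s.
Total time = 4.50 + 2.76 + 4.47 = 11.7 s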